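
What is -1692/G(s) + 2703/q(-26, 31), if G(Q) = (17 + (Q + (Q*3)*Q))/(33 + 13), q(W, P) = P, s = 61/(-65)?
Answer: -3326815677/816571 ≈ -4074.1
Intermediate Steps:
s = -61/65 (s = 61*(-1/65) = -61/65 ≈ -0.93846)
G(Q) = 17/46 + Q/46 + 3*Q²/46 (G(Q) = (17 + (Q + (3*Q)*Q))/46 = (17 + (Q + 3*Q²))*(1/46) = (17 + Q + 3*Q²)*(1/46) = 17/46 + Q/46 + 3*Q²/46)
-1692/G(s) + 2703/q(-26, 31) = -1692/(17/46 + (1/46)*(-61/65) + 3*(-61/65)²/46) + 2703/31 = -1692/(17/46 - 61/2990 + (3/46)*(3721/4225)) + 2703*(1/31) = -1692/(17/46 - 61/2990 + 11163/194350) + 2703/31 = -1692/79023/194350 + 2703/31 = -1692*194350/79023 + 2703/31 = -109613400/26341 + 2703/31 = -3326815677/816571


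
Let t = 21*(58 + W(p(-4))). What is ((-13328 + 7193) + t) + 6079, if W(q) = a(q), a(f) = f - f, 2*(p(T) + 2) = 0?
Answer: 1162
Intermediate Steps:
p(T) = -2 (p(T) = -2 + (½)*0 = -2 + 0 = -2)
a(f) = 0
W(q) = 0
t = 1218 (t = 21*(58 + 0) = 21*58 = 1218)
((-13328 + 7193) + t) + 6079 = ((-13328 + 7193) + 1218) + 6079 = (-6135 + 1218) + 6079 = -4917 + 6079 = 1162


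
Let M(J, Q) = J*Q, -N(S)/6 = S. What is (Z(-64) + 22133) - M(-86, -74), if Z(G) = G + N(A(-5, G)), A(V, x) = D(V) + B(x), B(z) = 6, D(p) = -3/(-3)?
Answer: 15663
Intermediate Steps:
D(p) = 1 (D(p) = -3*(-⅓) = 1)
A(V, x) = 7 (A(V, x) = 1 + 6 = 7)
N(S) = -6*S
Z(G) = -42 + G (Z(G) = G - 6*7 = G - 42 = -42 + G)
(Z(-64) + 22133) - M(-86, -74) = ((-42 - 64) + 22133) - (-86)*(-74) = (-106 + 22133) - 1*6364 = 22027 - 6364 = 15663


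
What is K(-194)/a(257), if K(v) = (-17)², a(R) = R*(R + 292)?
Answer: 289/141093 ≈ 0.0020483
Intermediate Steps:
a(R) = R*(292 + R)
K(v) = 289
K(-194)/a(257) = 289/((257*(292 + 257))) = 289/((257*549)) = 289/141093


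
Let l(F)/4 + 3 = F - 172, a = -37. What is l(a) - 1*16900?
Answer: -17748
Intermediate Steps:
l(F) = -700 + 4*F (l(F) = -12 + 4*(F - 172) = -12 + 4*(-172 + F) = -12 + (-688 + 4*F) = -700 + 4*F)
l(a) - 1*16900 = (-700 + 4*(-37)) - 1*16900 = (-700 - 148) - 16900 = -848 - 16900 = -17748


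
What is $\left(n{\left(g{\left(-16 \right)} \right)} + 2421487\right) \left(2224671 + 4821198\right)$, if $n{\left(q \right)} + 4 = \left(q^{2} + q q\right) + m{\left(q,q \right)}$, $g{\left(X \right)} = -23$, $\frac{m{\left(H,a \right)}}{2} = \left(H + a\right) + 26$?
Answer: $17068624698369$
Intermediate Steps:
$m{\left(H,a \right)} = 52 + 2 H + 2 a$ ($m{\left(H,a \right)} = 2 \left(\left(H + a\right) + 26\right) = 2 \left(26 + H + a\right) = 52 + 2 H + 2 a$)
$n{\left(q \right)} = 48 + 2 q^{2} + 4 q$ ($n{\left(q \right)} = -4 + \left(\left(q^{2} + q q\right) + \left(52 + 2 q + 2 q\right)\right) = -4 + \left(\left(q^{2} + q^{2}\right) + \left(52 + 4 q\right)\right) = -4 + \left(2 q^{2} + \left(52 + 4 q\right)\right) = -4 + \left(52 + 2 q^{2} + 4 q\right) = 48 + 2 q^{2} + 4 q$)
$\left(n{\left(g{\left(-16 \right)} \right)} + 2421487\right) \left(2224671 + 4821198\right) = \left(\left(48 + 2 \left(-23\right)^{2} + 4 \left(-23\right)\right) + 2421487\right) \left(2224671 + 4821198\right) = \left(\left(48 + 2 \cdot 529 - 92\right) + 2421487\right) 7045869 = \left(\left(48 + 1058 - 92\right) + 2421487\right) 7045869 = \left(1014 + 2421487\right) 7045869 = 2422501 \cdot 7045869 = 17068624698369$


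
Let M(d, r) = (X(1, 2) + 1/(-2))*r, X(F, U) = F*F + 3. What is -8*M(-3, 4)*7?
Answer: -784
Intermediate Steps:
X(F, U) = 3 + F² (X(F, U) = F² + 3 = 3 + F²)
M(d, r) = 7*r/2 (M(d, r) = ((3 + 1²) + 1/(-2))*r = ((3 + 1) - ½)*r = (4 - ½)*r = 7*r/2)
-8*M(-3, 4)*7 = -28*4*7 = -8*14*7 = -112*7 = -784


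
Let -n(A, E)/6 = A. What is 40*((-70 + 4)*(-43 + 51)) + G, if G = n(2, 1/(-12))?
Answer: -21132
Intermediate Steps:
n(A, E) = -6*A
G = -12 (G = -6*2 = -12)
40*((-70 + 4)*(-43 + 51)) + G = 40*((-70 + 4)*(-43 + 51)) - 12 = 40*(-66*8) - 12 = 40*(-528) - 12 = -21120 - 12 = -21132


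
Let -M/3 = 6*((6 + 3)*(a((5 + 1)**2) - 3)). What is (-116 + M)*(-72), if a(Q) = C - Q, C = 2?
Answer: -423216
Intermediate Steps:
a(Q) = 2 - Q
M = 5994 (M = -18*(6 + 3)*((2 - (5 + 1)**2) - 3) = -18*9*((2 - 1*6**2) - 3) = -18*9*((2 - 1*36) - 3) = -18*9*((2 - 36) - 3) = -18*9*(-34 - 3) = -18*9*(-37) = -18*(-333) = -3*(-1998) = 5994)
(-116 + M)*(-72) = (-116 + 5994)*(-72) = 5878*(-72) = -423216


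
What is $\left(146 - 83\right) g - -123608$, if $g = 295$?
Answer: $142193$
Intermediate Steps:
$\left(146 - 83\right) g - -123608 = \left(146 - 83\right) 295 - -123608 = 63 \cdot 295 + 123608 = 18585 + 123608 = 142193$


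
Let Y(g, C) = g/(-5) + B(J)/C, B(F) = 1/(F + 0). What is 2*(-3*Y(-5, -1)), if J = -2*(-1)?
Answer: -3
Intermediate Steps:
J = 2
B(F) = 1/F
Y(g, C) = 1/(2*C) - g/5 (Y(g, C) = g/(-5) + 1/(2*C) = g*(-⅕) + 1/(2*C) = -g/5 + 1/(2*C) = 1/(2*C) - g/5)
2*(-3*Y(-5, -1)) = 2*(-3*((½)/(-1) - ⅕*(-5))) = 2*(-3*((½)*(-1) + 1)) = 2*(-3*(-½ + 1)) = 2*(-3*½) = 2*(-3/2) = -3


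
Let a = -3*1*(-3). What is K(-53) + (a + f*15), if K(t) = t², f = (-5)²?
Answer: 3193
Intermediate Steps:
a = 9 (a = -3*(-3) = 9)
f = 25
K(-53) + (a + f*15) = (-53)² + (9 + 25*15) = 2809 + (9 + 375) = 2809 + 384 = 3193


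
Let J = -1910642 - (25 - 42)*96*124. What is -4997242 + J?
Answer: -6705516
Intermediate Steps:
J = -1708274 (J = -1910642 - (-17*96)*124 = -1910642 - (-1632)*124 = -1910642 - 1*(-202368) = -1910642 + 202368 = -1708274)
-4997242 + J = -4997242 - 1708274 = -6705516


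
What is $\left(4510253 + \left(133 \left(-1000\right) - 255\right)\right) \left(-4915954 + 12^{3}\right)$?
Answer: $-21509557373548$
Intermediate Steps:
$\left(4510253 + \left(133 \left(-1000\right) - 255\right)\right) \left(-4915954 + 12^{3}\right) = \left(4510253 - 133255\right) \left(-4915954 + 1728\right) = \left(4510253 - 133255\right) \left(-4914226\right) = 4376998 \left(-4914226\right) = -21509557373548$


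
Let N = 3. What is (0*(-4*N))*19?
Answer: 0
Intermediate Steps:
(0*(-4*N))*19 = (0*(-4*3))*19 = (0*(-12))*19 = 0*19 = 0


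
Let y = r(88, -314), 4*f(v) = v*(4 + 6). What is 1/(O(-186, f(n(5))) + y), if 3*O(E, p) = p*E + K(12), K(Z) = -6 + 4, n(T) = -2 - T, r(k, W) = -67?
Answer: 3/3052 ≈ 0.00098296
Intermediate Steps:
f(v) = 5*v/2 (f(v) = (v*(4 + 6))/4 = (v*10)/4 = (10*v)/4 = 5*v/2)
K(Z) = -2
O(E, p) = -2/3 + E*p/3 (O(E, p) = (p*E - 2)/3 = (E*p - 2)/3 = (-2 + E*p)/3 = -2/3 + E*p/3)
y = -67
1/(O(-186, f(n(5))) + y) = 1/((-2/3 + (1/3)*(-186)*(5*(-2 - 1*5)/2)) - 67) = 1/((-2/3 + (1/3)*(-186)*(5*(-2 - 5)/2)) - 67) = 1/((-2/3 + (1/3)*(-186)*((5/2)*(-7))) - 67) = 1/((-2/3 + (1/3)*(-186)*(-35/2)) - 67) = 1/((-2/3 + 1085) - 67) = 1/(3253/3 - 67) = 1/(3052/3) = 3/3052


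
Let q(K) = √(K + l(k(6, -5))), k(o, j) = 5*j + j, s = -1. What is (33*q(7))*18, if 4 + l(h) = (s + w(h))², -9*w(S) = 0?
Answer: 1188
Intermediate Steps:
k(o, j) = 6*j
w(S) = 0 (w(S) = -⅑*0 = 0)
l(h) = -3 (l(h) = -4 + (-1 + 0)² = -4 + (-1)² = -4 + 1 = -3)
q(K) = √(-3 + K) (q(K) = √(K - 3) = √(-3 + K))
(33*q(7))*18 = (33*√(-3 + 7))*18 = (33*√4)*18 = (33*2)*18 = 66*18 = 1188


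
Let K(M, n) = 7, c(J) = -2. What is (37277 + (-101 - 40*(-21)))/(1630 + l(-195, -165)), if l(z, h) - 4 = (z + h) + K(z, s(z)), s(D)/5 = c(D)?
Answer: 12672/427 ≈ 29.677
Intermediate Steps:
s(D) = -10 (s(D) = 5*(-2) = -10)
l(z, h) = 11 + h + z (l(z, h) = 4 + ((z + h) + 7) = 4 + ((h + z) + 7) = 4 + (7 + h + z) = 11 + h + z)
(37277 + (-101 - 40*(-21)))/(1630 + l(-195, -165)) = (37277 + (-101 - 40*(-21)))/(1630 + (11 - 165 - 195)) = (37277 + (-101 + 840))/(1630 - 349) = (37277 + 739)/1281 = 38016*(1/1281) = 12672/427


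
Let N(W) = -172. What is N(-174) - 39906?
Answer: -40078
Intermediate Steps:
N(-174) - 39906 = -172 - 39906 = -40078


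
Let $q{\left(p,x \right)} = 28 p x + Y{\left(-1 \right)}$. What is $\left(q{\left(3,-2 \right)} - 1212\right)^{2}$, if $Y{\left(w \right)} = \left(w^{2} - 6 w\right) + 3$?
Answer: $1876900$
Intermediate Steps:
$Y{\left(w \right)} = 3 + w^{2} - 6 w$
$q{\left(p,x \right)} = 10 + 28 p x$ ($q{\left(p,x \right)} = 28 p x + \left(3 + \left(-1\right)^{2} - -6\right) = 28 p x + \left(3 + 1 + 6\right) = 28 p x + 10 = 10 + 28 p x$)
$\left(q{\left(3,-2 \right)} - 1212\right)^{2} = \left(\left(10 + 28 \cdot 3 \left(-2\right)\right) - 1212\right)^{2} = \left(\left(10 - 168\right) - 1212\right)^{2} = \left(-158 - 1212\right)^{2} = \left(-1370\right)^{2} = 1876900$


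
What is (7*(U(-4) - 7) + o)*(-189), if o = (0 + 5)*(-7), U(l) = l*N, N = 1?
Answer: 21168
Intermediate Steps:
U(l) = l (U(l) = l*1 = l)
o = -35 (o = 5*(-7) = -35)
(7*(U(-4) - 7) + o)*(-189) = (7*(-4 - 7) - 35)*(-189) = (7*(-11) - 35)*(-189) = (-77 - 35)*(-189) = -112*(-189) = 21168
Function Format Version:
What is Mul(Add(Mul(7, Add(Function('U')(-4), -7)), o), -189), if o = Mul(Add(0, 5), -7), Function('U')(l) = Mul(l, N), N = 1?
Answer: 21168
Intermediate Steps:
Function('U')(l) = l (Function('U')(l) = Mul(l, 1) = l)
o = -35 (o = Mul(5, -7) = -35)
Mul(Add(Mul(7, Add(Function('U')(-4), -7)), o), -189) = Mul(Add(Mul(7, Add(-4, -7)), -35), -189) = Mul(Add(Mul(7, -11), -35), -189) = Mul(Add(-77, -35), -189) = Mul(-112, -189) = 21168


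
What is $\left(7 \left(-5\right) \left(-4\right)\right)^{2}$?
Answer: $19600$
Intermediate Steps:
$\left(7 \left(-5\right) \left(-4\right)\right)^{2} = \left(\left(-35\right) \left(-4\right)\right)^{2} = 140^{2} = 19600$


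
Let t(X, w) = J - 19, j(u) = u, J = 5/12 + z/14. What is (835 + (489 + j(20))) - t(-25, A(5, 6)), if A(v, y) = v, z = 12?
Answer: 114385/84 ≈ 1361.7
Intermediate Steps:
J = 107/84 (J = 5/12 + 12/14 = 5*(1/12) + 12*(1/14) = 5/12 + 6/7 = 107/84 ≈ 1.2738)
t(X, w) = -1489/84 (t(X, w) = 107/84 - 19 = -1489/84)
(835 + (489 + j(20))) - t(-25, A(5, 6)) = (835 + (489 + 20)) - 1*(-1489/84) = (835 + 509) + 1489/84 = 1344 + 1489/84 = 114385/84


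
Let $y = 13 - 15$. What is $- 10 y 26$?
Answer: $520$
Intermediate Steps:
$y = -2$
$- 10 y 26 = \left(-10\right) \left(-2\right) 26 = 20 \cdot 26 = 520$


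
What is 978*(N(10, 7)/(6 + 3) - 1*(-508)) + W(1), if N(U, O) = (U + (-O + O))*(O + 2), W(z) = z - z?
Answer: 506604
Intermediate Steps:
W(z) = 0
N(U, O) = U*(2 + O) (N(U, O) = (U + 0)*(2 + O) = U*(2 + O))
978*(N(10, 7)/(6 + 3) - 1*(-508)) + W(1) = 978*((10*(2 + 7))/(6 + 3) - 1*(-508)) + 0 = 978*((10*9)/9 + 508) + 0 = 978*(90*(1/9) + 508) + 0 = 978*(10 + 508) + 0 = 978*518 + 0 = 506604 + 0 = 506604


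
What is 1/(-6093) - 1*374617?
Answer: -2282541382/6093 ≈ -3.7462e+5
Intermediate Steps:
1/(-6093) - 1*374617 = -1/6093 - 374617 = -2282541382/6093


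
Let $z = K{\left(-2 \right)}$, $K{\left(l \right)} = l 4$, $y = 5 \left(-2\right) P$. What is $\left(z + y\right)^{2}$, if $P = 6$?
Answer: $4624$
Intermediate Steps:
$y = -60$ ($y = 5 \left(-2\right) 6 = \left(-10\right) 6 = -60$)
$K{\left(l \right)} = 4 l$
$z = -8$ ($z = 4 \left(-2\right) = -8$)
$\left(z + y\right)^{2} = \left(-8 - 60\right)^{2} = \left(-68\right)^{2} = 4624$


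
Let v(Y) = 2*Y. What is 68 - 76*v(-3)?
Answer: 524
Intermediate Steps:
68 - 76*v(-3) = 68 - 152*(-3) = 68 - 76*(-6) = 68 + 456 = 524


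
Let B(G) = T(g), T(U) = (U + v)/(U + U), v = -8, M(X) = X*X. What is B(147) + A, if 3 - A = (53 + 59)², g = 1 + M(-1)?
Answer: -25085/2 ≈ -12543.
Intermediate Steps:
M(X) = X²
g = 2 (g = 1 + (-1)² = 1 + 1 = 2)
T(U) = (-8 + U)/(2*U) (T(U) = (U - 8)/(U + U) = (-8 + U)/((2*U)) = (-8 + U)*(1/(2*U)) = (-8 + U)/(2*U))
B(G) = -3/2 (B(G) = (½)*(-8 + 2)/2 = (½)*(½)*(-6) = -3/2)
A = -12541 (A = 3 - (53 + 59)² = 3 - 1*112² = 3 - 1*12544 = 3 - 12544 = -12541)
B(147) + A = -3/2 - 12541 = -25085/2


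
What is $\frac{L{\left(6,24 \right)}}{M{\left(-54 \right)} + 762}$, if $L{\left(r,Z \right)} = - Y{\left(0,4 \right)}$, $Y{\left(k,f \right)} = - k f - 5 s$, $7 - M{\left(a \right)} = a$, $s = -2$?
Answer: $- \frac{10}{823} \approx -0.012151$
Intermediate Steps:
$M{\left(a \right)} = 7 - a$
$Y{\left(k,f \right)} = 10 - f k$ ($Y{\left(k,f \right)} = - k f - -10 = - f k + 10 = 10 - f k$)
$L{\left(r,Z \right)} = -10$ ($L{\left(r,Z \right)} = - (10 - 4 \cdot 0) = - (10 + 0) = \left(-1\right) 10 = -10$)
$\frac{L{\left(6,24 \right)}}{M{\left(-54 \right)} + 762} = \frac{1}{\left(7 - -54\right) + 762} \left(-10\right) = \frac{1}{\left(7 + 54\right) + 762} \left(-10\right) = \frac{1}{61 + 762} \left(-10\right) = \frac{1}{823} \left(-10\right) = - \frac{10}{823}$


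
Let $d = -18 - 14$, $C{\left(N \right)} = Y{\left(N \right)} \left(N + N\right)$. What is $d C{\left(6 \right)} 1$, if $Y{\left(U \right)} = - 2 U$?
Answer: $4608$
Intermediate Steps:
$C{\left(N \right)} = - 4 N^{2}$ ($C{\left(N \right)} = - 2 N \left(N + N\right) = - 2 N 2 N = - 4 N^{2}$)
$d = -32$
$d C{\left(6 \right)} 1 = - 32 \left(- 4 \cdot 6^{2}\right) 1 = - 32 \left(\left(-4\right) 36\right) 1 = \left(-32\right) \left(-144\right) 1 = 4608 \cdot 1 = 4608$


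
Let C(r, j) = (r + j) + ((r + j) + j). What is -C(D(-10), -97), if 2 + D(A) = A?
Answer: 315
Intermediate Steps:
D(A) = -2 + A
C(r, j) = 2*r + 3*j (C(r, j) = (j + r) + ((j + r) + j) = (j + r) + (r + 2*j) = 2*r + 3*j)
-C(D(-10), -97) = -(2*(-2 - 10) + 3*(-97)) = -(2*(-12) - 291) = -(-24 - 291) = -1*(-315) = 315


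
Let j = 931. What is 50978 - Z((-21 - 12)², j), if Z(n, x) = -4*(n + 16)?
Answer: 55398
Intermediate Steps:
Z(n, x) = -64 - 4*n (Z(n, x) = -4*(16 + n) = -64 - 4*n)
50978 - Z((-21 - 12)², j) = 50978 - (-64 - 4*(-21 - 12)²) = 50978 - (-64 - 4*(-33)²) = 50978 - (-64 - 4*1089) = 50978 - (-64 - 4356) = 50978 - 1*(-4420) = 50978 + 4420 = 55398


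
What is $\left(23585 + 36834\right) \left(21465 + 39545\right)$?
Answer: $3686163190$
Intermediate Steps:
$\left(23585 + 36834\right) \left(21465 + 39545\right) = 60419 \cdot 61010 = 3686163190$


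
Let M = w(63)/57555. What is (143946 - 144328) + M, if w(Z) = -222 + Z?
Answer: -7328723/19185 ≈ -382.00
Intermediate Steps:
M = -53/19185 (M = (-222 + 63)/57555 = -159*1/57555 = -53/19185 ≈ -0.0027626)
(143946 - 144328) + M = (143946 - 144328) - 53/19185 = -382 - 53/19185 = -7328723/19185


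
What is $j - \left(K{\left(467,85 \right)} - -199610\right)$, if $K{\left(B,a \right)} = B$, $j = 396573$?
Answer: $196496$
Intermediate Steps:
$j - \left(K{\left(467,85 \right)} - -199610\right) = 396573 - \left(467 - -199610\right) = 396573 - \left(467 + 199610\right) = 396573 - 200077 = 196496$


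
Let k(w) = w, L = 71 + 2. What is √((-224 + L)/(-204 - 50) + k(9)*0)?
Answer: √38354/254 ≈ 0.77103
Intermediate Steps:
L = 73
√((-224 + L)/(-204 - 50) + k(9)*0) = √((-224 + 73)/(-204 - 50) + 9*0) = √(-151/(-254) + 0) = √(-151*(-1/254) + 0) = √(151/254 + 0) = √(151/254) = √38354/254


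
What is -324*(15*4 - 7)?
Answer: -17172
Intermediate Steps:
-324*(15*4 - 7) = -324*(60 - 7) = -324*53 = -17172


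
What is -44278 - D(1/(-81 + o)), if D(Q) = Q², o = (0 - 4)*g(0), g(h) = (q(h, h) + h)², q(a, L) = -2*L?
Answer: -290507959/6561 ≈ -44278.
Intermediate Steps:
g(h) = h² (g(h) = (-2*h + h)² = (-h)² = h²)
o = 0 (o = (0 - 4)*0² = -4*0 = 0)
-44278 - D(1/(-81 + o)) = -44278 - (1/(-81 + 0))² = -44278 - (1/(-81))² = -44278 - (-1/81)² = -44278 - 1*1/6561 = -44278 - 1/6561 = -290507959/6561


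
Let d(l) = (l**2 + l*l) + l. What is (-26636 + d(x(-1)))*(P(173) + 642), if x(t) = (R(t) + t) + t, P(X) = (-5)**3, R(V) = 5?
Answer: -13759955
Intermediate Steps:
P(X) = -125
x(t) = 5 + 2*t (x(t) = (5 + t) + t = 5 + 2*t)
d(l) = l + 2*l**2 (d(l) = (l**2 + l**2) + l = 2*l**2 + l = l + 2*l**2)
(-26636 + d(x(-1)))*(P(173) + 642) = (-26636 + (5 + 2*(-1))*(1 + 2*(5 + 2*(-1))))*(-125 + 642) = (-26636 + (5 - 2)*(1 + 2*(5 - 2)))*517 = (-26636 + 3*(1 + 2*3))*517 = (-26636 + 3*(1 + 6))*517 = (-26636 + 3*7)*517 = (-26636 + 21)*517 = -26615*517 = -13759955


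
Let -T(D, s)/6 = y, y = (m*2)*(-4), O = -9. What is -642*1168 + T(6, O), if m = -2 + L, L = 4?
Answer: -749760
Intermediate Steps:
m = 2 (m = -2 + 4 = 2)
y = -16 (y = (2*2)*(-4) = 4*(-4) = -16)
T(D, s) = 96 (T(D, s) = -6*(-16) = 96)
-642*1168 + T(6, O) = -642*1168 + 96 = -749856 + 96 = -749760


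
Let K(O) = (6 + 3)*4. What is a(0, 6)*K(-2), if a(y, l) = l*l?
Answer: 1296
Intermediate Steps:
K(O) = 36 (K(O) = 9*4 = 36)
a(y, l) = l**2
a(0, 6)*K(-2) = 6**2*36 = 36*36 = 1296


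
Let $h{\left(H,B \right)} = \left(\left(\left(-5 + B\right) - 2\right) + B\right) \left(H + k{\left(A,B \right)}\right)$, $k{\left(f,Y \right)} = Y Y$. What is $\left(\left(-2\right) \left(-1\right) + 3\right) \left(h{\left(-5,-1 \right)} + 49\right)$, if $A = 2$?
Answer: $425$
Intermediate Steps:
$k{\left(f,Y \right)} = Y^{2}$
$h{\left(H,B \right)} = \left(-7 + 2 B\right) \left(H + B^{2}\right)$ ($h{\left(H,B \right)} = \left(\left(\left(-5 + B\right) - 2\right) + B\right) \left(H + B^{2}\right) = \left(\left(-7 + B\right) + B\right) \left(H + B^{2}\right) = \left(-7 + 2 B\right) \left(H + B^{2}\right)$)
$\left(\left(-2\right) \left(-1\right) + 3\right) \left(h{\left(-5,-1 \right)} + 49\right) = \left(\left(-2\right) \left(-1\right) + 3\right) \left(\left(\left(-7\right) \left(-5\right) - 7 \left(-1\right)^{2} + 2 \left(-1\right)^{3} + 2 \left(-1\right) \left(-5\right)\right) + 49\right) = \left(2 + 3\right) \left(\left(35 - 7 + 2 \left(-1\right) + 10\right) + 49\right) = 5 \left(\left(35 - 7 - 2 + 10\right) + 49\right) = 5 \left(36 + 49\right) = 5 \cdot 85 = 425$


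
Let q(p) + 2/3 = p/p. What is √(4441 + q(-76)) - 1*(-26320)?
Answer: 26320 + 2*√9993/3 ≈ 26387.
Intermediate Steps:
q(p) = ⅓ (q(p) = -⅔ + p/p = -⅔ + 1 = ⅓)
√(4441 + q(-76)) - 1*(-26320) = √(4441 + ⅓) - 1*(-26320) = √(13324/3) + 26320 = 2*√9993/3 + 26320 = 26320 + 2*√9993/3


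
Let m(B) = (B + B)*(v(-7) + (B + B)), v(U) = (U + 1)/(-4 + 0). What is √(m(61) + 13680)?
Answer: √28747 ≈ 169.55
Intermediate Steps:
v(U) = -¼ - U/4 (v(U) = (1 + U)/(-4) = (1 + U)*(-¼) = -¼ - U/4)
m(B) = 2*B*(3/2 + 2*B) (m(B) = (B + B)*((-¼ - ¼*(-7)) + (B + B)) = (2*B)*((-¼ + 7/4) + 2*B) = (2*B)*(3/2 + 2*B) = 2*B*(3/2 + 2*B))
√(m(61) + 13680) = √(61*(3 + 4*61) + 13680) = √(61*(3 + 244) + 13680) = √(61*247 + 13680) = √(15067 + 13680) = √28747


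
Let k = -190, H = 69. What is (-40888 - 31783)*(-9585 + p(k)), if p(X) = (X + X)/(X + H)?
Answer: 84255120755/121 ≈ 6.9632e+8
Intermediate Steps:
p(X) = 2*X/(69 + X) (p(X) = (X + X)/(X + 69) = (2*X)/(69 + X) = 2*X/(69 + X))
(-40888 - 31783)*(-9585 + p(k)) = (-40888 - 31783)*(-9585 + 2*(-190)/(69 - 190)) = -72671*(-9585 + 2*(-190)/(-121)) = -72671*(-9585 + 2*(-190)*(-1/121)) = -72671*(-9585 + 380/121) = -72671*(-1159405/121) = 84255120755/121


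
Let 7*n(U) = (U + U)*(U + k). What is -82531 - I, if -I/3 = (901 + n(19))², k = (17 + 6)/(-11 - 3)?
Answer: 6936211337/2401 ≈ 2.8889e+6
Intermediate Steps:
k = -23/14 (k = 23/(-14) = 23*(-1/14) = -23/14 ≈ -1.6429)
n(U) = 2*U*(-23/14 + U)/7 (n(U) = ((U + U)*(U - 23/14))/7 = ((2*U)*(-23/14 + U))/7 = (2*U*(-23/14 + U))/7 = 2*U*(-23/14 + U)/7)
I = -7134368268/2401 (I = -3*(901 + (1/49)*19*(-23 + 14*19))² = -3*(901 + (1/49)*19*(-23 + 266))² = -3*(901 + (1/49)*19*243)² = -3*(901 + 4617/49)² = -3*(48766/49)² = -3*2378122756/2401 = -7134368268/2401 ≈ -2.9714e+6)
-82531 - I = -82531 - 1*(-7134368268/2401) = -82531 + 7134368268/2401 = 6936211337/2401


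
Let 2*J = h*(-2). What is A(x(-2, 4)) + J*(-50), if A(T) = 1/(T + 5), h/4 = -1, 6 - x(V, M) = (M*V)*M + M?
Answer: -7799/39 ≈ -199.97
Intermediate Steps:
x(V, M) = 6 - M - V*M² (x(V, M) = 6 - ((M*V)*M + M) = 6 - (V*M² + M) = 6 - (M + V*M²) = 6 + (-M - V*M²) = 6 - M - V*M²)
h = -4 (h = 4*(-1) = -4)
A(T) = 1/(5 + T)
J = 4 (J = (-4*(-2))/2 = (½)*8 = 4)
A(x(-2, 4)) + J*(-50) = 1/(5 + (6 - 1*4 - 1*(-2)*4²)) + 4*(-50) = 1/(5 + (6 - 4 - 1*(-2)*16)) - 200 = 1/(5 + (6 - 4 + 32)) - 200 = 1/(5 + 34) - 200 = 1/39 - 200 = -7799/39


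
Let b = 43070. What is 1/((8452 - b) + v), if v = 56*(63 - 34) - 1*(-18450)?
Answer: -1/14544 ≈ -6.8757e-5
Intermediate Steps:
v = 20074 (v = 56*29 + 18450 = 1624 + 18450 = 20074)
1/((8452 - b) + v) = 1/((8452 - 1*43070) + 20074) = 1/((8452 - 43070) + 20074) = 1/(-34618 + 20074) = 1/(-14544) = -1/14544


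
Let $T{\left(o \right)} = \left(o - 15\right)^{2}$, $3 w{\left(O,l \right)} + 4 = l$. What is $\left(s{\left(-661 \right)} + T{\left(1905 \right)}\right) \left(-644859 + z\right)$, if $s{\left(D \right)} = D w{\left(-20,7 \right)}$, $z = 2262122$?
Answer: $5775956151457$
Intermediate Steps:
$w{\left(O,l \right)} = - \frac{4}{3} + \frac{l}{3}$
$T{\left(o \right)} = \left(-15 + o\right)^{2}$
$s{\left(D \right)} = D$ ($s{\left(D \right)} = D \left(- \frac{4}{3} + \frac{1}{3} \cdot 7\right) = D \left(- \frac{4}{3} + \frac{7}{3}\right) = D 1 = D$)
$\left(s{\left(-661 \right)} + T{\left(1905 \right)}\right) \left(-644859 + z\right) = \left(-661 + \left(-15 + 1905\right)^{2}\right) \left(-644859 + 2262122\right) = \left(-661 + 1890^{2}\right) 1617263 = \left(-661 + 3572100\right) 1617263 = 3571439 \cdot 1617263 = 5775956151457$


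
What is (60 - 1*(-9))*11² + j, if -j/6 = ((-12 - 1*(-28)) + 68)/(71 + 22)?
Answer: 258651/31 ≈ 8343.6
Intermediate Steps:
j = -168/31 (j = -6*((-12 - 1*(-28)) + 68)/(71 + 22) = -6*((-12 + 28) + 68)/93 = -6*(16 + 68)/93 = -504/93 = -6*28/31 = -168/31 ≈ -5.4194)
(60 - 1*(-9))*11² + j = (60 - 1*(-9))*11² - 168/31 = (60 + 9)*121 - 168/31 = 69*121 - 168/31 = 8349 - 168/31 = 258651/31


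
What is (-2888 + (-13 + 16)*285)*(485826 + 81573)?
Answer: -1153522167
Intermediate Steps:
(-2888 + (-13 + 16)*285)*(485826 + 81573) = (-2888 + 3*285)*567399 = (-2888 + 855)*567399 = -2033*567399 = -1153522167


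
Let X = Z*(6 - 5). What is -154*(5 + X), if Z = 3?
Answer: -1232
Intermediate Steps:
X = 3 (X = 3*(6 - 5) = 3*1 = 3)
-154*(5 + X) = -154*(5 + 3) = -154*8 = -1232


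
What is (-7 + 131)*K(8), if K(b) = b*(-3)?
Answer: -2976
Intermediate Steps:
K(b) = -3*b
(-7 + 131)*K(8) = (-7 + 131)*(-3*8) = 124*(-24) = -2976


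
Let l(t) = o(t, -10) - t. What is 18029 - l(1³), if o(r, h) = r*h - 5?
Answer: 18045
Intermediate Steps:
o(r, h) = -5 + h*r (o(r, h) = h*r - 5 = -5 + h*r)
l(t) = -5 - 11*t (l(t) = (-5 - 10*t) - t = -5 - 11*t)
18029 - l(1³) = 18029 - (-5 - 11*1³) = 18029 - (-5 - 11*1) = 18029 - (-5 - 11) = 18029 - 1*(-16) = 18029 + 16 = 18045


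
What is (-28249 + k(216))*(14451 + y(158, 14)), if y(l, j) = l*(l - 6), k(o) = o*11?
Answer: -995256691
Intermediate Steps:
k(o) = 11*o
y(l, j) = l*(-6 + l)
(-28249 + k(216))*(14451 + y(158, 14)) = (-28249 + 11*216)*(14451 + 158*(-6 + 158)) = (-28249 + 2376)*(14451 + 158*152) = -25873*(14451 + 24016) = -25873*38467 = -995256691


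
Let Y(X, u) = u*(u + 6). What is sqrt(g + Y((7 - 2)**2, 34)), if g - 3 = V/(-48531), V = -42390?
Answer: sqrt(356919314437)/16177 ≈ 36.931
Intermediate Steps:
Y(X, u) = u*(6 + u)
g = 62661/16177 (g = 3 - 42390/(-48531) = 3 - 42390*(-1/48531) = 3 + 14130/16177 = 62661/16177 ≈ 3.8735)
sqrt(g + Y((7 - 2)**2, 34)) = sqrt(62661/16177 + 34*(6 + 34)) = sqrt(62661/16177 + 34*40) = sqrt(62661/16177 + 1360) = sqrt(22063381/16177) = sqrt(356919314437)/16177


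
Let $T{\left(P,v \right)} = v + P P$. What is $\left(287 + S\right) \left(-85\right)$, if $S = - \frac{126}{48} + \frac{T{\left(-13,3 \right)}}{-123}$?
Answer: $- \frac{23668165}{984} \approx -24053.0$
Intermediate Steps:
$T{\left(P,v \right)} = v + P^{2}$
$S = - \frac{3959}{984}$ ($S = - \frac{126}{48} + \frac{3 + \left(-13\right)^{2}}{-123} = \left(-126\right) \frac{1}{48} + \left(3 + 169\right) \left(- \frac{1}{123}\right) = - \frac{21}{8} + 172 \left(- \frac{1}{123}\right) = - \frac{21}{8} - \frac{172}{123} = - \frac{3959}{984} \approx -4.0234$)
$\left(287 + S\right) \left(-85\right) = \left(287 - \frac{3959}{984}\right) \left(-85\right) = \frac{278449}{984} \left(-85\right) = - \frac{23668165}{984}$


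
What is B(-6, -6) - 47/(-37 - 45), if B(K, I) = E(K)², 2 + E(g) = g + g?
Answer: 16119/82 ≈ 196.57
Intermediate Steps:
E(g) = -2 + 2*g (E(g) = -2 + (g + g) = -2 + 2*g)
B(K, I) = (-2 + 2*K)²
B(-6, -6) - 47/(-37 - 45) = 4*(-1 - 6)² - 47/(-37 - 45) = 4*(-7)² - 47/(-82) = 4*49 - 1/82*(-47) = 196 + 47/82 = 16119/82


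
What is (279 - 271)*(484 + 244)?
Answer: 5824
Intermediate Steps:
(279 - 271)*(484 + 244) = 8*728 = 5824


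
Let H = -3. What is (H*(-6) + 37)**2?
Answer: 3025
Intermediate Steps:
(H*(-6) + 37)**2 = (-3*(-6) + 37)**2 = (18 + 37)**2 = 55**2 = 3025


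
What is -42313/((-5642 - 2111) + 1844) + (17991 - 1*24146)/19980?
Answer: 8516251/1242756 ≈ 6.8527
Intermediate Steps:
-42313/((-5642 - 2111) + 1844) + (17991 - 1*24146)/19980 = -42313/(-7753 + 1844) + (17991 - 24146)*(1/19980) = -42313/(-5909) - 6155*1/19980 = -42313*(-1/5909) - 1231/3996 = 2227/311 - 1231/3996 = 8516251/1242756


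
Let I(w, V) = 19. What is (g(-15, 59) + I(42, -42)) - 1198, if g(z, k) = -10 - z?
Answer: -1174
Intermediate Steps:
(g(-15, 59) + I(42, -42)) - 1198 = ((-10 - 1*(-15)) + 19) - 1198 = ((-10 + 15) + 19) - 1198 = (5 + 19) - 1198 = 24 - 1198 = -1174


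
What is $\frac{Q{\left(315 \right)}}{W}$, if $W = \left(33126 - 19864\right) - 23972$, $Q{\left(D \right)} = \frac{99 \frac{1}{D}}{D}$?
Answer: $- \frac{11}{118077750} \approx -9.3159 \cdot 10^{-8}$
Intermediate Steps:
$Q{\left(D \right)} = \frac{99}{D^{2}}$
$W = -10710$ ($W = 13262 - 23972 = -10710$)
$\frac{Q{\left(315 \right)}}{W} = \frac{99 \cdot \frac{1}{99225}}{-10710} = 99 \cdot \frac{1}{99225} \left(- \frac{1}{10710}\right) = \frac{11}{11025} \left(- \frac{1}{10710}\right) = - \frac{11}{118077750}$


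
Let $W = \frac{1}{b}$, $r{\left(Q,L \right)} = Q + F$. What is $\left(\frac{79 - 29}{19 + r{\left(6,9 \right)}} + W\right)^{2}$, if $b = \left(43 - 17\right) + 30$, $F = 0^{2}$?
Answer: $\frac{12769}{3136} \approx 4.0717$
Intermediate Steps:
$F = 0$
$r{\left(Q,L \right)} = Q$ ($r{\left(Q,L \right)} = Q + 0 = Q$)
$b = 56$ ($b = 26 + 30 = 56$)
$W = \frac{1}{56} \approx 0.017857$
$\left(\frac{79 - 29}{19 + r{\left(6,9 \right)}} + W\right)^{2} = \left(\frac{79 - 29}{19 + 6} + \frac{1}{56}\right)^{2} = \left(\frac{50}{25} + \frac{1}{56}\right)^{2} = \left(50 \cdot \frac{1}{25} + \frac{1}{56}\right)^{2} = \left(2 + \frac{1}{56}\right)^{2} = \left(\frac{113}{56}\right)^{2} = \frac{12769}{3136}$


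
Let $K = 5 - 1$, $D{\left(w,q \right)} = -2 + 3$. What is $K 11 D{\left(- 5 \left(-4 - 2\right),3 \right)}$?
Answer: $44$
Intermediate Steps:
$D{\left(w,q \right)} = 1$
$K = 4$ ($K = 5 - 1 = 4$)
$K 11 D{\left(- 5 \left(-4 - 2\right),3 \right)} = 4 \cdot 11 \cdot 1 = 44 \cdot 1 = 44$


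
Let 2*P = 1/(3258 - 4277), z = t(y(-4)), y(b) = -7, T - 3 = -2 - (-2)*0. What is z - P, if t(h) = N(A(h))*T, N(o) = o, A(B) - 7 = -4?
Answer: 6115/2038 ≈ 3.0005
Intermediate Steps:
A(B) = 3 (A(B) = 7 - 4 = 3)
T = 1 (T = 3 + (-2 - (-2)*0) = 3 + (-2 - 1*0) = 3 + (-2 + 0) = 3 - 2 = 1)
t(h) = 3 (t(h) = 3*1 = 3)
z = 3
P = -1/2038 (P = 1/(2*(3258 - 4277)) = (1/2)/(-1019) = (1/2)*(-1/1019) = -1/2038 ≈ -0.00049068)
z - P = 3 - 1*(-1/2038) = 3 + 1/2038 = 6115/2038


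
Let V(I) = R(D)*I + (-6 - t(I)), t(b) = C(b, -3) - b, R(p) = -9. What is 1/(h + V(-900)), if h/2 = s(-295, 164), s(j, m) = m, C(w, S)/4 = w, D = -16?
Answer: 1/11122 ≈ 8.9912e-5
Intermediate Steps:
C(w, S) = 4*w
t(b) = 3*b (t(b) = 4*b - b = 3*b)
h = 328 (h = 2*164 = 328)
V(I) = -6 - 12*I (V(I) = -9*I + (-6 - 3*I) = -6 - 12*I)
1/(h + V(-900)) = 1/(328 + (-6 - 12*(-900))) = 1/(328 + (-6 + 10800)) = 1/(328 + 10794) = 1/11122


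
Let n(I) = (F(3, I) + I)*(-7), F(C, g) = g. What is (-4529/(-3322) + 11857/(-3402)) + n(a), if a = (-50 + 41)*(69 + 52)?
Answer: 43069458482/2825361 ≈ 15244.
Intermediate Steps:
a = -1089 (a = -9*121 = -1089)
n(I) = -14*I (n(I) = (I + I)*(-7) = (2*I)*(-7) = -14*I)
(-4529/(-3322) + 11857/(-3402)) + n(a) = (-4529/(-3322) + 11857/(-3402)) - 14*(-1089) = (-4529*(-1/3322) + 11857*(-1/3402)) + 15246 = (4529/3322 - 11857/3402) + 15246 = -5995324/2825361 + 15246 = 43069458482/2825361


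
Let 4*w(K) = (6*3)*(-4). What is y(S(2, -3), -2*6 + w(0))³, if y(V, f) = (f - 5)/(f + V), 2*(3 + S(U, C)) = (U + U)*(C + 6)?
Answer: 42875/19683 ≈ 2.1783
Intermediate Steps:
w(K) = -18 (w(K) = ((6*3)*(-4))/4 = (18*(-4))/4 = (¼)*(-72) = -18)
S(U, C) = -3 + U*(6 + C) (S(U, C) = -3 + ((U + U)*(C + 6))/2 = -3 + ((2*U)*(6 + C))/2 = -3 + (2*U*(6 + C))/2 = -3 + U*(6 + C))
y(V, f) = (-5 + f)/(V + f)
y(S(2, -3), -2*6 + w(0))³ = ((-5 + (-2*6 - 18))/((-3 + 6*2 - 3*2) + (-2*6 - 18)))³ = ((-5 + (-12 - 18))/((-3 + 12 - 6) + (-12 - 18)))³ = ((-5 - 30)/(3 - 30))³ = (-35/(-27))³ = (-1/27*(-35))³ = (35/27)³ = 42875/19683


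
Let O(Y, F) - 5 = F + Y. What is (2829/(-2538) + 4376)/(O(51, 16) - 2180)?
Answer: -3701153/1783368 ≈ -2.0754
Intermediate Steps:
O(Y, F) = 5 + F + Y (O(Y, F) = 5 + (F + Y) = 5 + F + Y)
(2829/(-2538) + 4376)/(O(51, 16) - 2180) = (2829/(-2538) + 4376)/((5 + 16 + 51) - 2180) = (2829*(-1/2538) + 4376)/(72 - 2180) = (-943/846 + 4376)/(-2108) = (3701153/846)*(-1/2108) = -3701153/1783368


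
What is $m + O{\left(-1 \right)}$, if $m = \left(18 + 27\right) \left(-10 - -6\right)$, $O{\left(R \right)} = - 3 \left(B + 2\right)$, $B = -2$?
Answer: $-180$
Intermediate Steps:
$O{\left(R \right)} = 0$ ($O{\left(R \right)} = - 3 \left(-2 + 2\right) = \left(-3\right) 0 = 0$)
$m = -180$ ($m = 45 \left(-10 + 6\right) = 45 \left(-4\right) = -180$)
$m + O{\left(-1 \right)} = -180 + 0 = -180$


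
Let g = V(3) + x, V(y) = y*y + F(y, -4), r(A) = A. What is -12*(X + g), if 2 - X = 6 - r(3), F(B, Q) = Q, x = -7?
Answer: 36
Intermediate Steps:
V(y) = -4 + y² (V(y) = y*y - 4 = y² - 4 = -4 + y²)
X = -1 (X = 2 - (6 - 1*3) = 2 - (6 - 3) = 2 - 1*3 = 2 - 3 = -1)
g = -2 (g = (-4 + 3²) - 7 = (-4 + 9) - 7 = 5 - 7 = -2)
-12*(X + g) = -12*(-1 - 2) = -12*(-3) = 36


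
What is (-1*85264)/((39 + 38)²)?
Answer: -85264/5929 ≈ -14.381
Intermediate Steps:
(-1*85264)/((39 + 38)²) = -85264/(77²) = -85264/5929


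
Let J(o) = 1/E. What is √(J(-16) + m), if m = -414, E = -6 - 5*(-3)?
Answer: 5*I*√149/3 ≈ 20.344*I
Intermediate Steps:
E = 9 (E = -6 - 1*(-15) = -6 + 15 = 9)
J(o) = ⅑ (J(o) = 1/9 = ⅑)
√(J(-16) + m) = √(⅑ - 414) = √(-3725/9) = 5*I*√149/3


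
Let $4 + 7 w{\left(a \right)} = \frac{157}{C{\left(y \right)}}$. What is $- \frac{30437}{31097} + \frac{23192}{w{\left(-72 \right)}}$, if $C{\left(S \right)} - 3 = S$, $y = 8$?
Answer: $\frac{5048098697}{319451} \approx 15802.0$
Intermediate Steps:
$C{\left(S \right)} = 3 + S$
$w{\left(a \right)} = \frac{113}{77}$ ($w{\left(a \right)} = - \frac{4}{7} + \frac{157 \frac{1}{3 + 8}}{7} = - \frac{4}{7} + \frac{157 \cdot \frac{1}{11}}{7} = - \frac{4}{7} + \frac{1}{7} \cdot \frac{157}{11} = - \frac{4}{7} + \frac{157}{77} = \frac{113}{77}$)
$- \frac{30437}{31097} + \frac{23192}{w{\left(-72 \right)}} = - \frac{30437}{31097} + \frac{23192}{\frac{113}{77}} = \left(-30437\right) \frac{1}{31097} + 23192 \cdot \frac{77}{113} = - \frac{2767}{2827} + \frac{1785784}{113} = \frac{5048098697}{319451}$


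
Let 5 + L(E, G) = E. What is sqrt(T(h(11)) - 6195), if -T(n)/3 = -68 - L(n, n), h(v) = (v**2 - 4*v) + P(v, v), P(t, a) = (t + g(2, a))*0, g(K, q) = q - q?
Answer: 5*I*sqrt(231) ≈ 75.993*I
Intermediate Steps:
L(E, G) = -5 + E
g(K, q) = 0
P(t, a) = 0 (P(t, a) = (t + 0)*0 = t*0 = 0)
h(v) = v**2 - 4*v (h(v) = (v**2 - 4*v) + 0 = v**2 - 4*v)
T(n) = 189 + 3*n (T(n) = -3*(-68 - (-5 + n)) = -3*(-68 + (5 - n)) = -3*(-63 - n) = 189 + 3*n)
sqrt(T(h(11)) - 6195) = sqrt((189 + 3*(11*(-4 + 11))) - 6195) = sqrt((189 + 3*(11*7)) - 6195) = sqrt((189 + 3*77) - 6195) = sqrt((189 + 231) - 6195) = sqrt(420 - 6195) = sqrt(-5775) = 5*I*sqrt(231)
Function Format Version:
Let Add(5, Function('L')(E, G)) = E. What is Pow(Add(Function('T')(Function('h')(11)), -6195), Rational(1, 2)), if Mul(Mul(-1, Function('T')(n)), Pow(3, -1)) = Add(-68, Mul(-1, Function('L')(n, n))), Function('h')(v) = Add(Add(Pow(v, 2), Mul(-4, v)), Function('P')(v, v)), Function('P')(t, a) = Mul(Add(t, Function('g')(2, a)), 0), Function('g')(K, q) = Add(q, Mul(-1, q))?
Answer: Mul(5, I, Pow(231, Rational(1, 2))) ≈ Mul(75.993, I)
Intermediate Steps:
Function('L')(E, G) = Add(-5, E)
Function('g')(K, q) = 0
Function('P')(t, a) = 0 (Function('P')(t, a) = Mul(Add(t, 0), 0) = Mul(t, 0) = 0)
Function('h')(v) = Add(Pow(v, 2), Mul(-4, v)) (Function('h')(v) = Add(Add(Pow(v, 2), Mul(-4, v)), 0) = Add(Pow(v, 2), Mul(-4, v)))
Function('T')(n) = Add(189, Mul(3, n)) (Function('T')(n) = Mul(-3, Add(-68, Mul(-1, Add(-5, n)))) = Mul(-3, Add(-68, Add(5, Mul(-1, n)))) = Mul(-3, Add(-63, Mul(-1, n))) = Add(189, Mul(3, n)))
Pow(Add(Function('T')(Function('h')(11)), -6195), Rational(1, 2)) = Pow(Add(Add(189, Mul(3, Mul(11, Add(-4, 11)))), -6195), Rational(1, 2)) = Pow(Add(Add(189, Mul(3, Mul(11, 7))), -6195), Rational(1, 2)) = Pow(Add(Add(189, Mul(3, 77)), -6195), Rational(1, 2)) = Pow(Add(Add(189, 231), -6195), Rational(1, 2)) = Pow(Add(420, -6195), Rational(1, 2)) = Pow(-5775, Rational(1, 2)) = Mul(5, I, Pow(231, Rational(1, 2)))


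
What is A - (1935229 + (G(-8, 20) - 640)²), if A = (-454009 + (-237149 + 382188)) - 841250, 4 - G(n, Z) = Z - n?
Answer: -3526345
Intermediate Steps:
G(n, Z) = 4 + n - Z (G(n, Z) = 4 - (Z - n) = 4 + (n - Z) = 4 + n - Z)
A = -1150220 (A = (-454009 + 145039) - 841250 = -308970 - 841250 = -1150220)
A - (1935229 + (G(-8, 20) - 640)²) = -1150220 - (1935229 + ((4 - 8 - 1*20) - 640)²) = -1150220 - (1935229 + ((4 - 8 - 20) - 640)²) = -1150220 - (1935229 + (-24 - 640)²) = -1150220 - (1935229 + (-664)²) = -1150220 - (1935229 + 440896) = -1150220 - 1*2376125 = -1150220 - 2376125 = -3526345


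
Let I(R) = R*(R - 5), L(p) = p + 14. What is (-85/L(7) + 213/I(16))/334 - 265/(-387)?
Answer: 107691497/159245856 ≈ 0.67626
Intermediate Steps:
L(p) = 14 + p
I(R) = R*(-5 + R)
(-85/L(7) + 213/I(16))/334 - 265/(-387) = (-85/(14 + 7) + 213/((16*(-5 + 16))))/334 - 265/(-387) = (-85/21 + 213/((16*11)))*(1/334) - 265*(-1/387) = (-85*1/21 + 213/176)*(1/334) + 265/387 = (-85/21 + 213*(1/176))*(1/334) + 265/387 = (-85/21 + 213/176)*(1/334) + 265/387 = -10487/3696*1/334 + 265/387 = -10487/1234464 + 265/387 = 107691497/159245856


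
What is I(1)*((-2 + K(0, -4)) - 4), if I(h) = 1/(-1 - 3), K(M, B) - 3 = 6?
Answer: -¾ ≈ -0.75000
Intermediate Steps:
K(M, B) = 9 (K(M, B) = 3 + 6 = 9)
I(h) = -¼ (I(h) = 1/(-4) = -¼)
I(1)*((-2 + K(0, -4)) - 4) = -((-2 + 9) - 4)/4 = -(7 - 4)/4 = -¼*3 = -¾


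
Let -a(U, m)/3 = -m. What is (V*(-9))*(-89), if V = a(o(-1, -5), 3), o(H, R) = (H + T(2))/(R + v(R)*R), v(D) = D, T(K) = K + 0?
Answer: 7209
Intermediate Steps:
T(K) = K
o(H, R) = (2 + H)/(R + R**2) (o(H, R) = (H + 2)/(R + R*R) = (2 + H)/(R + R**2))
a(U, m) = 3*m (a(U, m) = -(-3)*m = 3*m)
V = 9 (V = 3*3 = 9)
(V*(-9))*(-89) = (9*(-9))*(-89) = -81*(-89) = 7209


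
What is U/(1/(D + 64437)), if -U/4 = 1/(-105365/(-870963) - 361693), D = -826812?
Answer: -1328000834250/157510557497 ≈ -8.4312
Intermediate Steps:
U = 1741926/157510557497 (U = -4/(-105365/(-870963) - 361693) = -4/(-105365*(-1/870963) - 361693) = -4/(105365/870963 - 361693) = -4/(-315021114994/870963) = -4*(-870963/315021114994) = 1741926/157510557497 ≈ 1.1059e-5)
U/(1/(D + 64437)) = 1741926/(157510557497*(1/(-826812 + 64437))) = 1741926/(157510557497*(1/(-762375))) = 1741926/(157510557497*(-1/762375)) = (1741926/157510557497)*(-762375) = -1328000834250/157510557497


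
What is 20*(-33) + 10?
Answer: -650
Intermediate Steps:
20*(-33) + 10 = -660 + 10 = -650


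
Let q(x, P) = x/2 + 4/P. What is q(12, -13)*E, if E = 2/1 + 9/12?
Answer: 407/26 ≈ 15.654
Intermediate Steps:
q(x, P) = x/2 + 4/P (q(x, P) = x*(½) + 4/P = x/2 + 4/P)
E = 11/4 (E = 2*1 + 9*(1/12) = 2 + ¾ = 11/4 ≈ 2.7500)
q(12, -13)*E = ((½)*12 + 4/(-13))*(11/4) = (6 + 4*(-1/13))*(11/4) = (6 - 4/13)*(11/4) = (74/13)*(11/4) = 407/26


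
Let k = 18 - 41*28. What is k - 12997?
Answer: -14127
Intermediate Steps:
k = -1130 (k = 18 - 1148 = -1130)
k - 12997 = -1130 - 12997 = -14127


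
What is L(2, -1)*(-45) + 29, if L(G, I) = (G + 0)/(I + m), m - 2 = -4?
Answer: 59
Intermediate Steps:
m = -2 (m = 2 - 4 = -2)
L(G, I) = G/(-2 + I) (L(G, I) = (G + 0)/(I - 2) = G/(-2 + I))
L(2, -1)*(-45) + 29 = (2/(-2 - 1))*(-45) + 29 = (2/(-3))*(-45) + 29 = (2*(-⅓))*(-45) + 29 = -⅔*(-45) + 29 = 30 + 29 = 59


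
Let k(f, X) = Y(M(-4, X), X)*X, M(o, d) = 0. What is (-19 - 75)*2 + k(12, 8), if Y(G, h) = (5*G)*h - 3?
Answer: -212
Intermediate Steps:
Y(G, h) = -3 + 5*G*h (Y(G, h) = 5*G*h - 3 = -3 + 5*G*h)
k(f, X) = -3*X (k(f, X) = (-3 + 5*0*X)*X = (-3 + 0)*X = -3*X)
(-19 - 75)*2 + k(12, 8) = (-19 - 75)*2 - 3*8 = -94*2 - 24 = -188 - 24 = -212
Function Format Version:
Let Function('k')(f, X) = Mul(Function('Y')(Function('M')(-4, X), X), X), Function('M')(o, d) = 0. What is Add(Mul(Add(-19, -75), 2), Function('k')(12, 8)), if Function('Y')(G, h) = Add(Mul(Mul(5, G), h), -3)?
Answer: -212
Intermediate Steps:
Function('Y')(G, h) = Add(-3, Mul(5, G, h)) (Function('Y')(G, h) = Add(Mul(5, G, h), -3) = Add(-3, Mul(5, G, h)))
Function('k')(f, X) = Mul(-3, X) (Function('k')(f, X) = Mul(Add(-3, Mul(5, 0, X)), X) = Mul(Add(-3, 0), X) = Mul(-3, X))
Add(Mul(Add(-19, -75), 2), Function('k')(12, 8)) = Add(Mul(Add(-19, -75), 2), Mul(-3, 8)) = Add(Mul(-94, 2), -24) = Add(-188, -24) = -212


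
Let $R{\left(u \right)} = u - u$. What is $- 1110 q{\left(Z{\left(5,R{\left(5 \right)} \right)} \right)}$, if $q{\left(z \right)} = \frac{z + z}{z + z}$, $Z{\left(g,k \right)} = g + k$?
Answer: $-1110$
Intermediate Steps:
$R{\left(u \right)} = 0$
$q{\left(z \right)} = 1$ ($q{\left(z \right)} = \frac{2 z}{2 z} = 2 z \frac{1}{2 z} = 1$)
$- 1110 q{\left(Z{\left(5,R{\left(5 \right)} \right)} \right)} = \left(-1110\right) 1 = -1110$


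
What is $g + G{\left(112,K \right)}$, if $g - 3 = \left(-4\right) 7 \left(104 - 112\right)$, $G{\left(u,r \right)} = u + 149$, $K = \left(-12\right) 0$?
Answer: $488$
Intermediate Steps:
$K = 0$
$G{\left(u,r \right)} = 149 + u$
$g = 227$ ($g = 3 + \left(-4\right) 7 \left(104 - 112\right) = 3 - -224 = 3 + 224 = 227$)
$g + G{\left(112,K \right)} = 227 + \left(149 + 112\right) = 227 + 261 = 488$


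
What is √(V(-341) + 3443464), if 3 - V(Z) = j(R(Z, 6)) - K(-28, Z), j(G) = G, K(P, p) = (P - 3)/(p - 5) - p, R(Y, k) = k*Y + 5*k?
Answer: √412520276710/346 ≈ 1856.3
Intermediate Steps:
R(Y, k) = 5*k + Y*k (R(Y, k) = Y*k + 5*k = 5*k + Y*k)
K(P, p) = -p + (-3 + P)/(-5 + p) (K(P, p) = (-3 + P)/(-5 + p) - p = -p + (-3 + P)/(-5 + p))
V(Z) = -27 - 6*Z + (-31 - Z² + 5*Z)/(-5 + Z) (V(Z) = 3 - (6*(5 + Z) - (-3 - 28 - Z² + 5*Z)/(-5 + Z)) = 3 - ((30 + 6*Z) - (-31 - Z² + 5*Z)/(-5 + Z)) = 3 - (30 + 6*Z - (-31 - Z² + 5*Z)/(-5 + Z)) = 3 + (-30 - 6*Z + (-31 - Z² + 5*Z)/(-5 + Z)) = -27 - 6*Z + (-31 - Z² + 5*Z)/(-5 + Z))
√(V(-341) + 3443464) = √((104 - 7*(-341)² + 8*(-341))/(-5 - 341) + 3443464) = √((104 - 7*116281 - 2728)/(-346) + 3443464) = √(-(104 - 813967 - 2728)/346 + 3443464) = √(-1/346*(-816591) + 3443464) = √(816591/346 + 3443464) = √(1192255135/346) = √412520276710/346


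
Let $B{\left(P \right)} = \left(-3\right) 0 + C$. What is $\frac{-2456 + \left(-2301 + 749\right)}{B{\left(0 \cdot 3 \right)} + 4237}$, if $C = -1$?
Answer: $- \frac{334}{353} \approx -0.94618$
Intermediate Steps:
$B{\left(P \right)} = -1$ ($B{\left(P \right)} = \left(-3\right) 0 - 1 = 0 - 1 = -1$)
$\frac{-2456 + \left(-2301 + 749\right)}{B{\left(0 \cdot 3 \right)} + 4237} = \frac{-2456 + \left(-2301 + 749\right)}{-1 + 4237} = \frac{-2456 - 1552}{4236} = \left(-4008\right) \frac{1}{4236} = - \frac{334}{353}$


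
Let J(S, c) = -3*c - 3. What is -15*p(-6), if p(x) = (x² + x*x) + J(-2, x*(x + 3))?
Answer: -225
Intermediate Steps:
J(S, c) = -3 - 3*c
p(x) = -3 + 2*x² - 3*x*(3 + x) (p(x) = (x² + x*x) + (-3 - 3*x*(x + 3)) = (x² + x²) + (-3 - 3*x*(3 + x)) = 2*x² + (-3 - 3*x*(3 + x)) = -3 + 2*x² - 3*x*(3 + x))
-15*p(-6) = -15*(-3 - 1*(-6)² - 9*(-6)) = -15*(-3 - 1*36 + 54) = -15*(-3 - 36 + 54) = -15*15 = -225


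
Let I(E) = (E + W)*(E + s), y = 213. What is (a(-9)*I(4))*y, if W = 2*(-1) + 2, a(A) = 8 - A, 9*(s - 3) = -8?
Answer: 265540/3 ≈ 88513.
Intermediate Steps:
s = 19/9 (s = 3 + (1/9)*(-8) = 3 - 8/9 = 19/9 ≈ 2.1111)
W = 0 (W = -2 + 2 = 0)
I(E) = E*(19/9 + E) (I(E) = (E + 0)*(E + 19/9) = E*(19/9 + E))
(a(-9)*I(4))*y = ((8 - 1*(-9))*((1/9)*4*(19 + 9*4)))*213 = ((8 + 9)*((1/9)*4*(19 + 36)))*213 = (17*((1/9)*4*55))*213 = (17*(220/9))*213 = (3740/9)*213 = 265540/3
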